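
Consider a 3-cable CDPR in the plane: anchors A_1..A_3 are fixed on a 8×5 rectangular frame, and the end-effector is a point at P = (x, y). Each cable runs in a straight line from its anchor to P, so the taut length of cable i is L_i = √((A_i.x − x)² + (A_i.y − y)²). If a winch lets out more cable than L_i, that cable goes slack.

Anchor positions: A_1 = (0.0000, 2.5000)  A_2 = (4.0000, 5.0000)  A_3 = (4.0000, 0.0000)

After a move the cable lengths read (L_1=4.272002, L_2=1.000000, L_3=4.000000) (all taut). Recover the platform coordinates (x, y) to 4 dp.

(4.0000, 4.0000)

expand ‖A_i−P‖²=L_i² and subtract eq 1 (c_i ≔ ‖A_i‖²−L_i²)
c_1 = 0.0000+6.2500−18.2500 = -12.0000
eq1−eq2 → [-8.0000  -5.0000]·P = -52.0000
eq1−eq3 → [-8.0000  5.0000]·P = -12.0000
2×2 solve → P = (4.0000, 4.0000)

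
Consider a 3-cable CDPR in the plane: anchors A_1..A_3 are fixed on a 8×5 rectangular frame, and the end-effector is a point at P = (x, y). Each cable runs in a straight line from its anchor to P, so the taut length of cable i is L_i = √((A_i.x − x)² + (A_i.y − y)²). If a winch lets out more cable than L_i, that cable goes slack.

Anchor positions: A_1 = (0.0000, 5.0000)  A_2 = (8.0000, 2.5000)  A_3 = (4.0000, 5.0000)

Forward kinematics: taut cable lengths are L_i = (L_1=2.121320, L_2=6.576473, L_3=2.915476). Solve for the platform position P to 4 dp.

expand ‖A_i−P‖²=L_i² and subtract eq 1 (k_i ≔ ‖A_i‖²−L_i²)
k_1 = 0.0000+25.0000−4.5000 = 20.5000
eq1−eq2 → [-16.0000  5.0000]·P = -6.5000
eq1−eq3 → [-8.0000  0.0000]·P = -12.0000
2×2 solve → P = (1.5000, 3.5000)

(1.5000, 3.5000)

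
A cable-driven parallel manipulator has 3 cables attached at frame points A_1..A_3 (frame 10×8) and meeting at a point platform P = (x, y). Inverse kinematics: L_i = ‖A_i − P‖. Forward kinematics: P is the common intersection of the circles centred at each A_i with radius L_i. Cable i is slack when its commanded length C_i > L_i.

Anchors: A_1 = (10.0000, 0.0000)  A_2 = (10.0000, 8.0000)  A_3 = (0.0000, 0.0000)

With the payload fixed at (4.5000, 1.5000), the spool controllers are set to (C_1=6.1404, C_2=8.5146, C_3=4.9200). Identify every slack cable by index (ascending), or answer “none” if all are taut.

1, 3

i=1: geometric 5.7009 vs commanded 6.1404 ⇒ slack
i=2: geometric 8.5147 vs commanded 8.5146 ⇒ taut
i=3: geometric 4.7434 vs commanded 4.9200 ⇒ slack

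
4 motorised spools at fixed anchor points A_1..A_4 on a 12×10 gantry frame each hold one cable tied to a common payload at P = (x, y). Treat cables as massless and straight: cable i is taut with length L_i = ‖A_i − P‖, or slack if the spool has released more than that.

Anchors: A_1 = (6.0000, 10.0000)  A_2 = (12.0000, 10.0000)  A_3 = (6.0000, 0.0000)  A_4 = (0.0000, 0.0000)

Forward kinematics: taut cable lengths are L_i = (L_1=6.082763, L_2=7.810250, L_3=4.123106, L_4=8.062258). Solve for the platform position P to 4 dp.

(7.0000, 4.0000)

circle eqns → linear via eq_j − eq_1; set q_j = A_j·A_j − L_j²
q_1 = 36.0000+100.0000−37.0000 = 99.0000
-12.0000·x + 0.0000·y = q_1−q_2 = -84.0000
0.0000·x + 20.0000·y = q_1−q_3 = 80.0000
12.0000·x + 20.0000·y = q_1−q_4 = 164.0000
solve first two rows → x=7.0000, y=4.0000
check cable 4: ‖A_4−P‖² = 65.0000 ≈ L_4² = 65.0000 ✓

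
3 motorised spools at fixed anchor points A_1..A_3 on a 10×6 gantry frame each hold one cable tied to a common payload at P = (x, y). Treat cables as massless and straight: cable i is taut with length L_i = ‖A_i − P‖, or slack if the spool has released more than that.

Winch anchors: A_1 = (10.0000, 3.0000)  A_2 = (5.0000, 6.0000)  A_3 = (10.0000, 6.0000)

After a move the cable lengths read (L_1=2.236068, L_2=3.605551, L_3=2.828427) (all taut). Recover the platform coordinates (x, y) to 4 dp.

circle eqns → linear via eq_j − eq_1; set k_j = A_j·A_j − L_j²
k_1 = 100.0000+9.0000−5.0000 = 104.0000
10.0000·x − 6.0000·y = k_1−k_2 = 56.0000
0.0000·x − 6.0000·y = k_1−k_3 = -24.0000
solve first two rows → x=8.0000, y=4.0000

(8.0000, 4.0000)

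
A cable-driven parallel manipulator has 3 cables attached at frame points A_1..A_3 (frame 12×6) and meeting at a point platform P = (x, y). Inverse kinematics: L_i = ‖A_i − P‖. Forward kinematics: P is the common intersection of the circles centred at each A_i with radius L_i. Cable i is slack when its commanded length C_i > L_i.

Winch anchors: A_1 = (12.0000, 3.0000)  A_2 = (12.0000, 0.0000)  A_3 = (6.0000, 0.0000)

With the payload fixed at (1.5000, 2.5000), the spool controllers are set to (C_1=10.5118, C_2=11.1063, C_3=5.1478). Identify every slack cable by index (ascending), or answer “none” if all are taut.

cable 1: L_1 = ‖A_1−P‖ = 10.5119;  C_1 = 10.5118 → taut
cable 2: L_2 = ‖A_2−P‖ = 10.7935;  C_2 = 11.1063 → slack
cable 3: L_3 = ‖A_3−P‖ = 5.1478;  C_3 = 5.1478 → taut

2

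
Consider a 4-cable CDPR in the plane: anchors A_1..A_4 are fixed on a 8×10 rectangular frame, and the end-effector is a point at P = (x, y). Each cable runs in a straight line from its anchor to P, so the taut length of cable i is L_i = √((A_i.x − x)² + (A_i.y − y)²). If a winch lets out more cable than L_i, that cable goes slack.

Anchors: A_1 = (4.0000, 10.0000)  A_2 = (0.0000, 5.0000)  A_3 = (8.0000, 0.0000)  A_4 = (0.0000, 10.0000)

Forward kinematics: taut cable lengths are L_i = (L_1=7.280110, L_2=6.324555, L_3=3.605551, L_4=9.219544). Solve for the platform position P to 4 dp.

(6.0000, 3.0000)

expand ‖A_i−P‖²=L_i² and subtract eq 1 (c_i ≔ ‖A_i‖²−L_i²)
c_1 = 16.0000+100.0000−53.0000 = 63.0000
eq1−eq2 → [8.0000  10.0000]·P = 78.0000
eq1−eq3 → [-8.0000  20.0000]·P = 12.0000
eq1−eq4 → [8.0000  0.0000]·P = 48.0000
2×2 solve → P = (6.0000, 3.0000)
check cable 4: ‖A_4−P‖² = 85.0000 ≈ L_4² = 85.0000 ✓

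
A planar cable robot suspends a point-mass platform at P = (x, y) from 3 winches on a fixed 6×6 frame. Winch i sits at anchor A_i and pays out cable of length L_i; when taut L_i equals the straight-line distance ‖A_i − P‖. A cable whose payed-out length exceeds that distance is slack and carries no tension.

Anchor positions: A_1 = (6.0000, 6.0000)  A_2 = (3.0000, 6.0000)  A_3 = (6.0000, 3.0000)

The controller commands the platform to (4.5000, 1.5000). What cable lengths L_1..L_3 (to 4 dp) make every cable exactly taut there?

cable 1: Δx=1.5000, Δy=4.5000; L_1 = √(Δx²+Δy²) = 4.7434
cable 2: Δx=-1.5000, Δy=4.5000; L_2 = √(Δx²+Δy²) = 4.7434
cable 3: Δx=1.5000, Δy=1.5000; L_3 = √(Δx²+Δy²) = 2.1213

(4.7434, 4.7434, 2.1213)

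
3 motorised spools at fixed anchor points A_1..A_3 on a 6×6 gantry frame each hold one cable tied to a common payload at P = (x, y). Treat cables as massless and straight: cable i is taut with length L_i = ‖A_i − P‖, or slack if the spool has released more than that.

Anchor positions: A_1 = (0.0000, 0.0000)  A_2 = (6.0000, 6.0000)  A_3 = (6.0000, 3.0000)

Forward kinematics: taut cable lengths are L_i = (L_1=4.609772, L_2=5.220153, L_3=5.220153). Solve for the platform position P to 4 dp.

expand ‖A_i−P‖²=L_i² and subtract eq 1 (k_i ≔ ‖A_i‖²−L_i²)
k_1 = 0.0000+0.0000−21.2500 = -21.2500
eq1−eq2 → [-12.0000  -12.0000]·P = -66.0000
eq1−eq3 → [-12.0000  -6.0000]·P = -39.0000
2×2 solve → P = (1.0000, 4.5000)

(1.0000, 4.5000)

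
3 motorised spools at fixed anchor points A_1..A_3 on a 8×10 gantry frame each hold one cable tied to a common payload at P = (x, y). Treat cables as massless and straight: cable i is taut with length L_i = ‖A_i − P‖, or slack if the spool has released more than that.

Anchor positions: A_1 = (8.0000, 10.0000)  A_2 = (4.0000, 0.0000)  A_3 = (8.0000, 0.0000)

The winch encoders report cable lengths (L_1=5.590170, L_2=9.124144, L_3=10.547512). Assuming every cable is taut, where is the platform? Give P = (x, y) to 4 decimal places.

(2.5000, 9.0000)

each cable: (A_i−P)·(A_i−P) = L_i²; let k_i = ‖A_i‖²−L_i²
k_1 = 64.0000+100.0000−31.2500 = 132.7500
row 1: 8.0000x + 20.0000y = 200.0000  (k_2=-67.2500)
row 2: 0.0000x + 20.0000y = 180.0000  (k_3=-47.2500)
Cramer on rows 1–2 → x = 2.5000, y = 9.0000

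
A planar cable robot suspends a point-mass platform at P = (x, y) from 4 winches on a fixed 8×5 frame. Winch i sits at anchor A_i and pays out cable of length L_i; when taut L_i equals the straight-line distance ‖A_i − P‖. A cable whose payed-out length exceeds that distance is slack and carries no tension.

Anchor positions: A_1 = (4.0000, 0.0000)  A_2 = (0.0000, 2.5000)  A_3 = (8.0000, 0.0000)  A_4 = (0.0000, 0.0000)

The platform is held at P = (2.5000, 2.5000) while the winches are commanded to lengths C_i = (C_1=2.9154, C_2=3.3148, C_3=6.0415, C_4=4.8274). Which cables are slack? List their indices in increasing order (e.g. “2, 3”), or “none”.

2, 4

cable 1: L_1 = ‖A_1−P‖ = 2.9155;  C_1 = 2.9154 → taut
cable 2: L_2 = ‖A_2−P‖ = 2.5000;  C_2 = 3.3148 → slack
cable 3: L_3 = ‖A_3−P‖ = 6.0415;  C_3 = 6.0415 → taut
cable 4: L_4 = ‖A_4−P‖ = 3.5355;  C_4 = 4.8274 → slack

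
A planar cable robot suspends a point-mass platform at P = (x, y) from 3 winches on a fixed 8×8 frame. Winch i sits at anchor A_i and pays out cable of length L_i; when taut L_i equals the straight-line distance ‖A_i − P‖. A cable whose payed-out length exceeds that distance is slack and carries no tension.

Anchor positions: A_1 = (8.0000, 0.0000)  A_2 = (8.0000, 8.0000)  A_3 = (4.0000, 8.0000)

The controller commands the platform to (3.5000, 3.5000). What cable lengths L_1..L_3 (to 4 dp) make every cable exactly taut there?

(5.7009, 6.3640, 4.5277)

L_1 = √((8.0000−3.5000)² + (0.0000−3.5000)²) = 5.7009
L_2 = √((8.0000−3.5000)² + (8.0000−3.5000)²) = 6.3640
L_3 = √((4.0000−3.5000)² + (8.0000−3.5000)²) = 4.5277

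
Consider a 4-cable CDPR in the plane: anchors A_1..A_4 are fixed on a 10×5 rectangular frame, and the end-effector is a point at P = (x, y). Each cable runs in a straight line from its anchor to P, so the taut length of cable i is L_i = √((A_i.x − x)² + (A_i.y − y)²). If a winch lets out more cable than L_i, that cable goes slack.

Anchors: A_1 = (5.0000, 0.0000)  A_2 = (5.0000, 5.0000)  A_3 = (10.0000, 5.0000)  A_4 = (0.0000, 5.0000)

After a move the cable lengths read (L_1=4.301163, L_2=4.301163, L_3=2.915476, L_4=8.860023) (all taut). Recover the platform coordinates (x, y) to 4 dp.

(8.5000, 2.5000)

each cable: (A_i−P)·(A_i−P) = L_i²; let k_i = ‖A_i‖²−L_i²
k_1 = 25.0000+0.0000−18.5000 = 6.5000
row 1: 0.0000x − 10.0000y = -25.0000  (k_2=31.5000)
row 2: -10.0000x − 10.0000y = -110.0000  (k_3=116.5000)
row 3: 10.0000x − 10.0000y = 60.0000  (k_4=-53.5000)
Cramer on rows 1–2 → x = 8.5000, y = 2.5000
check cable 4: ‖A_4−P‖² = 78.5000 ≈ L_4² = 78.5000 ✓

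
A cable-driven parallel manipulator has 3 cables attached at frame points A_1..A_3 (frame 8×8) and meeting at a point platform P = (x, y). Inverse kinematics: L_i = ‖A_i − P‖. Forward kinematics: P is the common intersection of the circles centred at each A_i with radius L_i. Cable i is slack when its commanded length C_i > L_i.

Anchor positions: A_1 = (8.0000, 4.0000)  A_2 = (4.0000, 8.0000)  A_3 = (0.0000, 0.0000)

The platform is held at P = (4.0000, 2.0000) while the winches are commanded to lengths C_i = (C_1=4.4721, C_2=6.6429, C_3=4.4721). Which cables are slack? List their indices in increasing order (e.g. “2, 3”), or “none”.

i=1: geometric 4.4721 vs commanded 4.4721 ⇒ taut
i=2: geometric 6.0000 vs commanded 6.6429 ⇒ slack
i=3: geometric 4.4721 vs commanded 4.4721 ⇒ taut

2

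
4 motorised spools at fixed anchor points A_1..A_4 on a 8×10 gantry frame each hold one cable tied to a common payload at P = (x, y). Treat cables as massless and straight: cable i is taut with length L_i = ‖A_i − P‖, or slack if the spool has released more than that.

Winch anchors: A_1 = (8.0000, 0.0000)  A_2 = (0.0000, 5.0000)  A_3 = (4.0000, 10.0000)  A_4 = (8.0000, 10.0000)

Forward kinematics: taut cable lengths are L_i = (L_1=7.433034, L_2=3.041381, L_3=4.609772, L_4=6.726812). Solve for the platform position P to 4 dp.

(3.0000, 5.5000)

expand ‖A_i−P‖²=L_i² and subtract eq 1 (q_i ≔ ‖A_i‖²−L_i²)
q_1 = 64.0000+0.0000−55.2500 = 8.7500
eq1−eq2 → [16.0000  -10.0000]·P = -7.0000
eq1−eq3 → [8.0000  -20.0000]·P = -86.0000
eq1−eq4 → [0.0000  -20.0000]·P = -110.0000
2×2 solve → P = (3.0000, 5.5000)
check cable 4: ‖A_4−P‖² = 45.2500 ≈ L_4² = 45.2500 ✓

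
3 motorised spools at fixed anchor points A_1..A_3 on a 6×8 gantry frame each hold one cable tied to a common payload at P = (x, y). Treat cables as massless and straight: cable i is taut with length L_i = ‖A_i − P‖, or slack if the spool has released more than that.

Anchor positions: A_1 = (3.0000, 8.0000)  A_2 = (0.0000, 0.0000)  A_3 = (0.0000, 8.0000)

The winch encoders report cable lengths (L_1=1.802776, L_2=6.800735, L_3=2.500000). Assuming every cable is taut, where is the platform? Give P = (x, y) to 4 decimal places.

(2.0000, 6.5000)

each cable: (A_i−P)·(A_i−P) = L_i²; let q_i = ‖A_i‖²−L_i²
q_1 = 9.0000+64.0000−3.2500 = 69.7500
row 1: 6.0000x + 16.0000y = 116.0000  (q_2=-46.2500)
row 2: 6.0000x + 0.0000y = 12.0000  (q_3=57.7500)
Cramer on rows 1–2 → x = 2.0000, y = 6.5000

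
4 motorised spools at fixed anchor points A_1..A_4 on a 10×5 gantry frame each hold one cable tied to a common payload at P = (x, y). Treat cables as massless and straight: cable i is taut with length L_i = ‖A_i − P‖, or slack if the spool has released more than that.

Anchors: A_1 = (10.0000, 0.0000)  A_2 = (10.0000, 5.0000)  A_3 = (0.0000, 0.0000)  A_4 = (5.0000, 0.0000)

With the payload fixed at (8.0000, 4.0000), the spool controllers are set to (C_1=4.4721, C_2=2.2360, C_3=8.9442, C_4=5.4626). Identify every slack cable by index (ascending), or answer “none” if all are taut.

cable 1: L_1 = ‖A_1−P‖ = 4.4721;  C_1 = 4.4721 → taut
cable 2: L_2 = ‖A_2−P‖ = 2.2361;  C_2 = 2.2360 → taut
cable 3: L_3 = ‖A_3−P‖ = 8.9443;  C_3 = 8.9442 → taut
cable 4: L_4 = ‖A_4−P‖ = 5.0000;  C_4 = 5.4626 → slack

4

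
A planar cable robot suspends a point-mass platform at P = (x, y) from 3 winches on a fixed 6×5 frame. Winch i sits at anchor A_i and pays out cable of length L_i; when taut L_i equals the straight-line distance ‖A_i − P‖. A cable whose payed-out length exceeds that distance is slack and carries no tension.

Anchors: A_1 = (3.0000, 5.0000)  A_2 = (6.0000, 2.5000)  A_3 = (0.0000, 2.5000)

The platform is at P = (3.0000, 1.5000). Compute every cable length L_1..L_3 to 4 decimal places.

L_1: Δ = A_1−P = (0.0000, 3.5000) → ‖Δ‖ = √12.2500 = 3.5000
L_2: Δ = A_2−P = (3.0000, 1.0000) → ‖Δ‖ = √10.0000 = 3.1623
L_3: Δ = A_3−P = (-3.0000, 1.0000) → ‖Δ‖ = √10.0000 = 3.1623

(3.5000, 3.1623, 3.1623)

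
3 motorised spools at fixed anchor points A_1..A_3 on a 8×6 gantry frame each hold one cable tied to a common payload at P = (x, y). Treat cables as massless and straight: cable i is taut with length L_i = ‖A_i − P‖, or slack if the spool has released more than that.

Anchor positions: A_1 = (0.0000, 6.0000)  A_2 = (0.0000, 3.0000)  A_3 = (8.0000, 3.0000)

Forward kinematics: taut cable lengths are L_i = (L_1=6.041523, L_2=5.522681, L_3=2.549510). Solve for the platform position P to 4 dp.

circle eqns → linear via eq_j − eq_1; set c_j = A_j·A_j − L_j²
c_1 = 0.0000+36.0000−36.5000 = -0.5000
0.0000·x + 6.0000·y = c_1−c_2 = 21.0000
-16.0000·x + 6.0000·y = c_1−c_3 = -67.0000
solve first two rows → x=5.5000, y=3.5000

(5.5000, 3.5000)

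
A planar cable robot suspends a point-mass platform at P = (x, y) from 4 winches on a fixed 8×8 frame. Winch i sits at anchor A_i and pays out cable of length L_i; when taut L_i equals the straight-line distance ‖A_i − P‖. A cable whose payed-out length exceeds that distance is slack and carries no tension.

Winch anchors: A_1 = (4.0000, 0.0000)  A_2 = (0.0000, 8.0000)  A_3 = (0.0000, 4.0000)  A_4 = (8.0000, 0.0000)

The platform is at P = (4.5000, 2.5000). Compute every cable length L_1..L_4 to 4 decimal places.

(2.5495, 7.1063, 4.7434, 4.3012)

L_1: Δ = A_1−P = (-0.5000, -2.5000) → ‖Δ‖ = √6.5000 = 2.5495
L_2: Δ = A_2−P = (-4.5000, 5.5000) → ‖Δ‖ = √50.5000 = 7.1063
L_3: Δ = A_3−P = (-4.5000, 1.5000) → ‖Δ‖ = √22.5000 = 4.7434
L_4: Δ = A_4−P = (3.5000, -2.5000) → ‖Δ‖ = √18.5000 = 4.3012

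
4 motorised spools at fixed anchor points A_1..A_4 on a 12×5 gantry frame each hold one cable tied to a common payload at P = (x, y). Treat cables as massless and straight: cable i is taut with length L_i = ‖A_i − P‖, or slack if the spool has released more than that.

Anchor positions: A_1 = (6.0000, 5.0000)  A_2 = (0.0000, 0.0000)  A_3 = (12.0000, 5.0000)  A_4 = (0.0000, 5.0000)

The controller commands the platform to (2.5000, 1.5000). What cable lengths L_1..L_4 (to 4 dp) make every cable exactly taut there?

(4.9497, 2.9155, 10.1242, 4.3012)

L_1: Δ = A_1−P = (3.5000, 3.5000) → ‖Δ‖ = √24.5000 = 4.9497
L_2: Δ = A_2−P = (-2.5000, -1.5000) → ‖Δ‖ = √8.5000 = 2.9155
L_3: Δ = A_3−P = (9.5000, 3.5000) → ‖Δ‖ = √102.5000 = 10.1242
L_4: Δ = A_4−P = (-2.5000, 3.5000) → ‖Δ‖ = √18.5000 = 4.3012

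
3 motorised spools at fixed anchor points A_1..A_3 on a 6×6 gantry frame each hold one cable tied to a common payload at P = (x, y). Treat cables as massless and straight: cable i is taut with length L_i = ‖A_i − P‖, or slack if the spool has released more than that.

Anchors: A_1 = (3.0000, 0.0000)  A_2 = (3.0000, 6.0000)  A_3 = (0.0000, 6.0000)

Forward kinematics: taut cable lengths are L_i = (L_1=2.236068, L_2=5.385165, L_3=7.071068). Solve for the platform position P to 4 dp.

expand ‖A_i−P‖²=L_i² and subtract eq 1 (c_i ≔ ‖A_i‖²−L_i²)
c_1 = 9.0000+0.0000−5.0000 = 4.0000
eq1−eq2 → [0.0000  -12.0000]·P = -12.0000
eq1−eq3 → [6.0000  -12.0000]·P = 18.0000
2×2 solve → P = (5.0000, 1.0000)

(5.0000, 1.0000)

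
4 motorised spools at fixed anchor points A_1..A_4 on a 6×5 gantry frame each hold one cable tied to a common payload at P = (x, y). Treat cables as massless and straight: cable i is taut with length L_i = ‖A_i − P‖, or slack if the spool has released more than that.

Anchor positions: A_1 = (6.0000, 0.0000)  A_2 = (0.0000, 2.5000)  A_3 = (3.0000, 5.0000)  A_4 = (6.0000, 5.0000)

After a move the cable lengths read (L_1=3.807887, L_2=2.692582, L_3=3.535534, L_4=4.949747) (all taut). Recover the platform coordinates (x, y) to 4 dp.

circle eqns → linear via eq_j − eq_1; set k_j = A_j·A_j − L_j²
k_1 = 36.0000+0.0000−14.5000 = 21.5000
12.0000·x − 5.0000·y = k_1−k_2 = 22.5000
6.0000·x − 10.0000·y = k_1−k_3 = 0.0000
0.0000·x − 10.0000·y = k_1−k_4 = -15.0000
solve first two rows → x=2.5000, y=1.5000
check cable 4: ‖A_4−P‖² = 24.5000 ≈ L_4² = 24.5000 ✓

(2.5000, 1.5000)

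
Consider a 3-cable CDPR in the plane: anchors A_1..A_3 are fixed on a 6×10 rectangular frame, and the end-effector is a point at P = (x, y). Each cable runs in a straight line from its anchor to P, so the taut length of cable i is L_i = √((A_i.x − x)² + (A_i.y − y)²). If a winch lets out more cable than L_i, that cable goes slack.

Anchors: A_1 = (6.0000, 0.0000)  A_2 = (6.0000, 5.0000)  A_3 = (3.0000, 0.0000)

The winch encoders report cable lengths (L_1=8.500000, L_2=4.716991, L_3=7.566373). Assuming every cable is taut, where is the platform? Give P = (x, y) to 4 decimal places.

expand ‖A_i−P‖²=L_i² and subtract eq 1 (c_i ≔ ‖A_i‖²−L_i²)
c_1 = 36.0000+0.0000−72.2500 = -36.2500
eq1−eq2 → [0.0000  -10.0000]·P = -75.0000
eq1−eq3 → [6.0000  0.0000]·P = 12.0000
2×2 solve → P = (2.0000, 7.5000)

(2.0000, 7.5000)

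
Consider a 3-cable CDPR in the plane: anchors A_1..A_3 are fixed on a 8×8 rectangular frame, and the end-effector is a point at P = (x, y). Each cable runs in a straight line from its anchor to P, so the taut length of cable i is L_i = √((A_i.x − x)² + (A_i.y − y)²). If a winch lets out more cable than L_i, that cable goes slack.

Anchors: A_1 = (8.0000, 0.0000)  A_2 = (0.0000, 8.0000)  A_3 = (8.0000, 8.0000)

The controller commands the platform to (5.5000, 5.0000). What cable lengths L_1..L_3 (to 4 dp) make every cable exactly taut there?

(5.5902, 6.2650, 3.9051)

L_1 = √((8.0000−5.5000)² + (0.0000−5.0000)²) = 5.5902
L_2 = √((0.0000−5.5000)² + (8.0000−5.0000)²) = 6.2650
L_3 = √((8.0000−5.5000)² + (8.0000−5.0000)²) = 3.9051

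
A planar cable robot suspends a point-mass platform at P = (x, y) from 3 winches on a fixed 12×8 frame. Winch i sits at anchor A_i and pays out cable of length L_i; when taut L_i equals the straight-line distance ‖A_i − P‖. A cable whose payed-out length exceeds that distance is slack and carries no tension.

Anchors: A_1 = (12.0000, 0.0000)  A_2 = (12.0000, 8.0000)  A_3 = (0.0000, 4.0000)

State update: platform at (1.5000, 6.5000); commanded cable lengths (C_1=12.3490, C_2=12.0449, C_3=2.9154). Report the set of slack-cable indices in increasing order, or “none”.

cable 1: L_1 = ‖A_1−P‖ = 12.3491;  C_1 = 12.3490 → taut
cable 2: L_2 = ‖A_2−P‖ = 10.6066;  C_2 = 12.0449 → slack
cable 3: L_3 = ‖A_3−P‖ = 2.9155;  C_3 = 2.9154 → taut

2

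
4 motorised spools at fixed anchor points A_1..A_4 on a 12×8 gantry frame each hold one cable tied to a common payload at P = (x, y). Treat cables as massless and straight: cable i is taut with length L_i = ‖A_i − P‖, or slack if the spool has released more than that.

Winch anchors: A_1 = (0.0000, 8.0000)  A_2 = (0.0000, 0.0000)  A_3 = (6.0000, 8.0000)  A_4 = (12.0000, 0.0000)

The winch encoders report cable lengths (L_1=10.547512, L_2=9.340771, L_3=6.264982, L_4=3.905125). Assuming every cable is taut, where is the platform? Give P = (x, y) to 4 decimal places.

(9.0000, 2.5000)

expand ‖A_i−P‖²=L_i² and subtract eq 1 (c_i ≔ ‖A_i‖²−L_i²)
c_1 = 0.0000+64.0000−111.2500 = -47.2500
eq1−eq2 → [0.0000  16.0000]·P = 40.0000
eq1−eq3 → [-12.0000  0.0000]·P = -108.0000
eq1−eq4 → [-24.0000  16.0000]·P = -176.0000
2×2 solve → P = (9.0000, 2.5000)
check cable 4: ‖A_4−P‖² = 15.2500 ≈ L_4² = 15.2500 ✓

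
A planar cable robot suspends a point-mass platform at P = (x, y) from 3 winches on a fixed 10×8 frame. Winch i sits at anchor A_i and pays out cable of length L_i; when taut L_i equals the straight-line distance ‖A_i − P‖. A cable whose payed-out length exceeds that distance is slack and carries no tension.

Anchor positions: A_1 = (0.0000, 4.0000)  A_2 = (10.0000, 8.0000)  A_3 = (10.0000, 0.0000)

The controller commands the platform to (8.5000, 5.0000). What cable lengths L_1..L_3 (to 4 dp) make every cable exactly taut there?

(8.5586, 3.3541, 5.2202)

L_1 = √((0.0000−8.5000)² + (4.0000−5.0000)²) = 8.5586
L_2 = √((10.0000−8.5000)² + (8.0000−5.0000)²) = 3.3541
L_3 = √((10.0000−8.5000)² + (0.0000−5.0000)²) = 5.2202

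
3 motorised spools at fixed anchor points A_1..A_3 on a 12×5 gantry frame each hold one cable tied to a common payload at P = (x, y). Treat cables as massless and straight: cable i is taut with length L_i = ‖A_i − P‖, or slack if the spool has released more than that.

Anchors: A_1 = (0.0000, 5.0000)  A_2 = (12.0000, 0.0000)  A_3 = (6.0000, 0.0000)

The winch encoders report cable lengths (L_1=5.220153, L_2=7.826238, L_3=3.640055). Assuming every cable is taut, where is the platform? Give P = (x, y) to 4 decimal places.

(5.0000, 3.5000)

each cable: (A_i−P)·(A_i−P) = L_i²; let q_i = ‖A_i‖²−L_i²
q_1 = 0.0000+25.0000−27.2500 = -2.2500
row 1: -24.0000x + 10.0000y = -85.0000  (q_2=82.7500)
row 2: -12.0000x + 10.0000y = -25.0000  (q_3=22.7500)
Cramer on rows 1–2 → x = 5.0000, y = 3.5000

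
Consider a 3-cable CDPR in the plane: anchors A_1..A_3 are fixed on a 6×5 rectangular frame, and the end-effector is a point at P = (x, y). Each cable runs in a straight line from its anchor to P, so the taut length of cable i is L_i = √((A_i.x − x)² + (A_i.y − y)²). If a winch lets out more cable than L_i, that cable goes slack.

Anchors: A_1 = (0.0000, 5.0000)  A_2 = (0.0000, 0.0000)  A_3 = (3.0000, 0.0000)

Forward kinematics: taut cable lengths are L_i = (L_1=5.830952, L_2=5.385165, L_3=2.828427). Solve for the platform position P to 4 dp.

each cable: (A_i−P)·(A_i−P) = L_i²; let k_i = ‖A_i‖²−L_i²
k_1 = 0.0000+25.0000−34.0000 = -9.0000
row 1: 0.0000x + 10.0000y = 20.0000  (k_2=-29.0000)
row 2: -6.0000x + 10.0000y = -10.0000  (k_3=1.0000)
Cramer on rows 1–2 → x = 5.0000, y = 2.0000

(5.0000, 2.0000)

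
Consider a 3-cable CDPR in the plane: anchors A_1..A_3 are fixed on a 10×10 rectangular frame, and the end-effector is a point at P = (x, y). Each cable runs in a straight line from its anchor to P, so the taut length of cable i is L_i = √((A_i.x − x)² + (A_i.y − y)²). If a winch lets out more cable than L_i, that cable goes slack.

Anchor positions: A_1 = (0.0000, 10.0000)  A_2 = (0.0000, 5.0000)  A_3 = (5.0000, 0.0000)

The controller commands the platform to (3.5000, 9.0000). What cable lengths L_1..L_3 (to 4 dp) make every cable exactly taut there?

(3.6401, 5.3151, 9.1241)

L_1 = √((0.0000−3.5000)² + (10.0000−9.0000)²) = 3.6401
L_2 = √((0.0000−3.5000)² + (5.0000−9.0000)²) = 5.3151
L_3 = √((5.0000−3.5000)² + (0.0000−9.0000)²) = 9.1241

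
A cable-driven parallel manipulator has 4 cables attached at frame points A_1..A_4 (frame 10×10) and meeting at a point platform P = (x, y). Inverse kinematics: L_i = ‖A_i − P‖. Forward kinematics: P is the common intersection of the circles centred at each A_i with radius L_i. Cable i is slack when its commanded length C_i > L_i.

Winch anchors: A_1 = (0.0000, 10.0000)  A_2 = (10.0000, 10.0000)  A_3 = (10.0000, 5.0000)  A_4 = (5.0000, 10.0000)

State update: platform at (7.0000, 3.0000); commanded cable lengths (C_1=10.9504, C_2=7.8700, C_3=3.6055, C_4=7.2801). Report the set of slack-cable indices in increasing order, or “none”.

cable 1: L_1 = ‖A_1−P‖ = 9.8995;  C_1 = 10.9504 → slack
cable 2: L_2 = ‖A_2−P‖ = 7.6158;  C_2 = 7.8700 → slack
cable 3: L_3 = ‖A_3−P‖ = 3.6056;  C_3 = 3.6055 → taut
cable 4: L_4 = ‖A_4−P‖ = 7.2801;  C_4 = 7.2801 → taut

1, 2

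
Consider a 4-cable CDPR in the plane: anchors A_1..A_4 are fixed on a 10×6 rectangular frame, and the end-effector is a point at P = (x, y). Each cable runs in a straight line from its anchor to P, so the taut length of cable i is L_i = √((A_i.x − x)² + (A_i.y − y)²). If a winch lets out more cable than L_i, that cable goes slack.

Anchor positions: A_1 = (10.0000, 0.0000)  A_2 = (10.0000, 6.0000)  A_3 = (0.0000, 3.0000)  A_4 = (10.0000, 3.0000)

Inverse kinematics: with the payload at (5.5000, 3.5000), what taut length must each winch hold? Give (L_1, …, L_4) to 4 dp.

L_1: Δ = A_1−P = (4.5000, -3.5000) → ‖Δ‖ = √32.5000 = 5.7009
L_2: Δ = A_2−P = (4.5000, 2.5000) → ‖Δ‖ = √26.5000 = 5.1478
L_3: Δ = A_3−P = (-5.5000, -0.5000) → ‖Δ‖ = √30.5000 = 5.5227
L_4: Δ = A_4−P = (4.5000, -0.5000) → ‖Δ‖ = √20.5000 = 4.5277

(5.7009, 5.1478, 5.5227, 4.5277)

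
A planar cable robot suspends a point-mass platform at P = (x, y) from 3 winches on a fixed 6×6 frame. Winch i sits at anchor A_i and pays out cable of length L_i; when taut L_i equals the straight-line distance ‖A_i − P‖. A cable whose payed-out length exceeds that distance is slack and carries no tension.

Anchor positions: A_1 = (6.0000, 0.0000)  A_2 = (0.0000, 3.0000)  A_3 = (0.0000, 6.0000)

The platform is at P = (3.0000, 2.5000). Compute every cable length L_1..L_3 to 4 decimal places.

L_1 = √((6.0000−3.0000)² + (0.0000−2.5000)²) = 3.9051
L_2 = √((0.0000−3.0000)² + (3.0000−2.5000)²) = 3.0414
L_3 = √((0.0000−3.0000)² + (6.0000−2.5000)²) = 4.6098

(3.9051, 3.0414, 4.6098)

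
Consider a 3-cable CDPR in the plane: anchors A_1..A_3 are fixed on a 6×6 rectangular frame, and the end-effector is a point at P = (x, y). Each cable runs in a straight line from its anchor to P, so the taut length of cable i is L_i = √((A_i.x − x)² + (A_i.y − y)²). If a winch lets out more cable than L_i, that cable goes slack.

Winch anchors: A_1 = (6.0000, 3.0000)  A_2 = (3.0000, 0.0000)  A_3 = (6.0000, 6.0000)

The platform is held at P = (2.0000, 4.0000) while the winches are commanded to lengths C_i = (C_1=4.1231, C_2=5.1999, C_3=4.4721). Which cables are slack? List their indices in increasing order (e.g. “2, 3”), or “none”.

cable 1: √((4.0000)²+(-1.0000)²)=4.1231, C_1=4.1231: taut
cable 2: √((1.0000)²+(-4.0000)²)=4.1231, C_2=5.1999: slack
cable 3: √((4.0000)²+(2.0000)²)=4.4721, C_3=4.4721: taut

2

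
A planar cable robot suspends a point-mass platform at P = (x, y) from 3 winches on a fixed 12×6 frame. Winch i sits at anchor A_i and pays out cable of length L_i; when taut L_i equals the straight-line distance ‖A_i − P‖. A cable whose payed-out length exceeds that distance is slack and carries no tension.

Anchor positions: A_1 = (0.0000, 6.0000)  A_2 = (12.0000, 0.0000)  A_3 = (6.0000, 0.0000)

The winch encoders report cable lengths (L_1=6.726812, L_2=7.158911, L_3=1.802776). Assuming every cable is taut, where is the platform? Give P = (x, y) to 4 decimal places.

circle eqns → linear via eq_j − eq_1; set k_j = A_j·A_j − L_j²
k_1 = 0.0000+36.0000−45.2500 = -9.2500
-24.0000·x + 12.0000·y = k_1−k_2 = -102.0000
-12.0000·x + 12.0000·y = k_1−k_3 = -42.0000
solve first two rows → x=5.0000, y=1.5000

(5.0000, 1.5000)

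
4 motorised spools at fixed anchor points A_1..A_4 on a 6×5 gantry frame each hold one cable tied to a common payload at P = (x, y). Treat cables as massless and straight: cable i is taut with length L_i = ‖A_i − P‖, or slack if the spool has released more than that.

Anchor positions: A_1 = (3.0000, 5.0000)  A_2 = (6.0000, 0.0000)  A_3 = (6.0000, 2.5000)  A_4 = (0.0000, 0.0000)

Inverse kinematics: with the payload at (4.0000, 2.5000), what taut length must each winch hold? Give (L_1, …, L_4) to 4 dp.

L_1 = √((3.0000−4.0000)² + (5.0000−2.5000)²) = 2.6926
L_2 = √((6.0000−4.0000)² + (0.0000−2.5000)²) = 3.2016
L_3 = √((6.0000−4.0000)² + (2.5000−2.5000)²) = 2.0000
L_4 = √((0.0000−4.0000)² + (0.0000−2.5000)²) = 4.7170

(2.6926, 3.2016, 2.0000, 4.7170)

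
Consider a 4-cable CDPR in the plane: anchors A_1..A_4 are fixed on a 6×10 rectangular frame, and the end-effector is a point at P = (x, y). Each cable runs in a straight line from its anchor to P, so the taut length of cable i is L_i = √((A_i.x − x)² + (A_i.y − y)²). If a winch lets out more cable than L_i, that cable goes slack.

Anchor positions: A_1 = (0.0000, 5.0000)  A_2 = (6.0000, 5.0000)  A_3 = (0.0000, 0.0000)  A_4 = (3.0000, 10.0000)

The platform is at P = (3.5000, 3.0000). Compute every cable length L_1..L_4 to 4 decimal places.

cable 1: Δx=-3.5000, Δy=2.0000; L_1 = √(Δx²+Δy²) = 4.0311
cable 2: Δx=2.5000, Δy=2.0000; L_2 = √(Δx²+Δy²) = 3.2016
cable 3: Δx=-3.5000, Δy=-3.0000; L_3 = √(Δx²+Δy²) = 4.6098
cable 4: Δx=-0.5000, Δy=7.0000; L_4 = √(Δx²+Δy²) = 7.0178

(4.0311, 3.2016, 4.6098, 7.0178)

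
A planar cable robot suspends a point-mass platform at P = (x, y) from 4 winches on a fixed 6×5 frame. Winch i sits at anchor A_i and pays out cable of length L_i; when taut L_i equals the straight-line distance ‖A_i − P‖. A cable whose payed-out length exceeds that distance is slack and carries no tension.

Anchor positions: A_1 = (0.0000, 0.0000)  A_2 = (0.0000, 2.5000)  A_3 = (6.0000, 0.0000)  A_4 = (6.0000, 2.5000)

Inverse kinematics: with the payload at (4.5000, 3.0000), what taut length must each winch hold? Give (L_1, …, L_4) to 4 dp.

(5.4083, 4.5277, 3.3541, 1.5811)

L_1 = √((0.0000−4.5000)² + (0.0000−3.0000)²) = 5.4083
L_2 = √((0.0000−4.5000)² + (2.5000−3.0000)²) = 4.5277
L_3 = √((6.0000−4.5000)² + (0.0000−3.0000)²) = 3.3541
L_4 = √((6.0000−4.5000)² + (2.5000−3.0000)²) = 1.5811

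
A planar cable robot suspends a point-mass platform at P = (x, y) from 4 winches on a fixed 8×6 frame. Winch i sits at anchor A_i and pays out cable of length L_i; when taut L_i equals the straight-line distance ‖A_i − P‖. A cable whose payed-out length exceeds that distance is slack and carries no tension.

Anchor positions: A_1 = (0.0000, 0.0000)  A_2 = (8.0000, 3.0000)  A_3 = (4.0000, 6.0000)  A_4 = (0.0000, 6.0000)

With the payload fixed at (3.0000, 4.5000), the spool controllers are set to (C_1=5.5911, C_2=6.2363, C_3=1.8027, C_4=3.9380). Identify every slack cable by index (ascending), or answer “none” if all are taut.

i=1: geometric 5.4083 vs commanded 5.5911 ⇒ slack
i=2: geometric 5.2202 vs commanded 6.2363 ⇒ slack
i=3: geometric 1.8028 vs commanded 1.8027 ⇒ taut
i=4: geometric 3.3541 vs commanded 3.9380 ⇒ slack

1, 2, 4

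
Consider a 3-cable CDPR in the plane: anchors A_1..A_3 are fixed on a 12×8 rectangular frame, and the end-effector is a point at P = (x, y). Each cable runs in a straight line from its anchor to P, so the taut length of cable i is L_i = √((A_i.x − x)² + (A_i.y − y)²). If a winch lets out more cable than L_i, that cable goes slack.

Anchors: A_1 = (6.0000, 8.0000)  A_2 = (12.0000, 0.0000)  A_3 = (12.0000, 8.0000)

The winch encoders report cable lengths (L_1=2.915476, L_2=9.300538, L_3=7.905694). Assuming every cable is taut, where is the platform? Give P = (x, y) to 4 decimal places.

expand ‖A_i−P‖²=L_i² and subtract eq 1 (k_i ≔ ‖A_i‖²−L_i²)
k_1 = 36.0000+64.0000−8.5000 = 91.5000
eq1−eq2 → [-12.0000  16.0000]·P = 34.0000
eq1−eq3 → [-12.0000  0.0000]·P = -54.0000
2×2 solve → P = (4.5000, 5.5000)

(4.5000, 5.5000)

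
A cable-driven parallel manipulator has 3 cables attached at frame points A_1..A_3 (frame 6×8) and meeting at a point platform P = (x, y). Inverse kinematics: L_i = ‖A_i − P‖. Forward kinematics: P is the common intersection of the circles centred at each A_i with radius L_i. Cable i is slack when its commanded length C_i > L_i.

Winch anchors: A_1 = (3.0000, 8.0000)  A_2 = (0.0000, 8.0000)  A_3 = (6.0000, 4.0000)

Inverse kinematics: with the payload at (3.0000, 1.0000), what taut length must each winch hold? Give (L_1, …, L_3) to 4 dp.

(7.0000, 7.6158, 4.2426)

cable 1: Δx=0.0000, Δy=7.0000; L_1 = √(Δx²+Δy²) = 7.0000
cable 2: Δx=-3.0000, Δy=7.0000; L_2 = √(Δx²+Δy²) = 7.6158
cable 3: Δx=3.0000, Δy=3.0000; L_3 = √(Δx²+Δy²) = 4.2426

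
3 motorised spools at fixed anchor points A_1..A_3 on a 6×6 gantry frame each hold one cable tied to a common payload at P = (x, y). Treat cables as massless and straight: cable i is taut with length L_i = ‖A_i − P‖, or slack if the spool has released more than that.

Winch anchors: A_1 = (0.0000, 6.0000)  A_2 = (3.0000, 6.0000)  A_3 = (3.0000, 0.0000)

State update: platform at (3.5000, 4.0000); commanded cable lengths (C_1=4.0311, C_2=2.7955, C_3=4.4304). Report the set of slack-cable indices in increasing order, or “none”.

2, 3

cable 1: √((-3.5000)²+(2.0000)²)=4.0311, C_1=4.0311: taut
cable 2: √((-0.5000)²+(2.0000)²)=2.0616, C_2=2.7955: slack
cable 3: √((-0.5000)²+(-4.0000)²)=4.0311, C_3=4.4304: slack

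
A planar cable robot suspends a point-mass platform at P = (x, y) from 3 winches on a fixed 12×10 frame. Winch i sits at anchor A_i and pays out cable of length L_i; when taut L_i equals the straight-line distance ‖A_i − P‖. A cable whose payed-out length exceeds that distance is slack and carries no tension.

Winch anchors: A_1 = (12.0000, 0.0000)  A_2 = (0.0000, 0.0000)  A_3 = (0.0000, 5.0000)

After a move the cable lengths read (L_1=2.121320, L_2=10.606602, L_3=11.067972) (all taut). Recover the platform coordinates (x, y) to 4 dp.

each cable: (A_i−P)·(A_i−P) = L_i²; let q_i = ‖A_i‖²−L_i²
q_1 = 144.0000+0.0000−4.5000 = 139.5000
row 1: 24.0000x + 0.0000y = 252.0000  (q_2=-112.5000)
row 2: 24.0000x − 10.0000y = 237.0000  (q_3=-97.5000)
Cramer on rows 1–2 → x = 10.5000, y = 1.5000

(10.5000, 1.5000)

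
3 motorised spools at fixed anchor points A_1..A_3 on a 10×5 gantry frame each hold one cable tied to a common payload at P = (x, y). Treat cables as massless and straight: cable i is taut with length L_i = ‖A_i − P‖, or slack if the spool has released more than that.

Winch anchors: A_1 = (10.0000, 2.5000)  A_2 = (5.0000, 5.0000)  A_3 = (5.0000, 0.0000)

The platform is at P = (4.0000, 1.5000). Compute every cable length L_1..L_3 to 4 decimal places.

(6.0828, 3.6401, 1.8028)

L_1 = √((10.0000−4.0000)² + (2.5000−1.5000)²) = 6.0828
L_2 = √((5.0000−4.0000)² + (5.0000−1.5000)²) = 3.6401
L_3 = √((5.0000−4.0000)² + (0.0000−1.5000)²) = 1.8028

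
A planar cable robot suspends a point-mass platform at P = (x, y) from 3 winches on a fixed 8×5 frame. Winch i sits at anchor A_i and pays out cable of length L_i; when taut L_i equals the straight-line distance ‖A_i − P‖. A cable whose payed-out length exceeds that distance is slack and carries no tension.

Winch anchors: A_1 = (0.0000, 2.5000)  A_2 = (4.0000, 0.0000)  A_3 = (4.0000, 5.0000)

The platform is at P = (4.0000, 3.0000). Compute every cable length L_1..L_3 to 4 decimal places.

(4.0311, 3.0000, 2.0000)

L_1: Δ = A_1−P = (-4.0000, -0.5000) → ‖Δ‖ = √16.2500 = 4.0311
L_2: Δ = A_2−P = (0.0000, -3.0000) → ‖Δ‖ = √9.0000 = 3.0000
L_3: Δ = A_3−P = (0.0000, 2.0000) → ‖Δ‖ = √4.0000 = 2.0000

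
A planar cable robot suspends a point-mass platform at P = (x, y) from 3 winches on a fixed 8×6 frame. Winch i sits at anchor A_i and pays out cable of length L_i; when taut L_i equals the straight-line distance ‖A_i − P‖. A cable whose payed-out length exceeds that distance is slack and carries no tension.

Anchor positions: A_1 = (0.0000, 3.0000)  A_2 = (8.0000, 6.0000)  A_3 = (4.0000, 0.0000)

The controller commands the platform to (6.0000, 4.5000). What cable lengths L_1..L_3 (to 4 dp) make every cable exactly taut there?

L_1: Δ = A_1−P = (-6.0000, -1.5000) → ‖Δ‖ = √38.2500 = 6.1847
L_2: Δ = A_2−P = (2.0000, 1.5000) → ‖Δ‖ = √6.2500 = 2.5000
L_3: Δ = A_3−P = (-2.0000, -4.5000) → ‖Δ‖ = √24.2500 = 4.9244

(6.1847, 2.5000, 4.9244)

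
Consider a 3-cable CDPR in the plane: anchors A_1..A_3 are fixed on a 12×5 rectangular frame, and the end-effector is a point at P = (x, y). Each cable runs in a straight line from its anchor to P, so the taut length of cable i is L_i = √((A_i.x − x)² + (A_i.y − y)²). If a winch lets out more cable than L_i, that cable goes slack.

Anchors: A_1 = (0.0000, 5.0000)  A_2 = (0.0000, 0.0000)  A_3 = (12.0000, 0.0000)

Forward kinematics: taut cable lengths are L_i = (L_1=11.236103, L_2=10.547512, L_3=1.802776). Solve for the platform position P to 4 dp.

circle eqns → linear via eq_j − eq_1; set q_j = A_j·A_j − L_j²
q_1 = 0.0000+25.0000−126.2500 = -101.2500
0.0000·x + 10.0000·y = q_1−q_2 = 10.0000
-24.0000·x + 10.0000·y = q_1−q_3 = -242.0000
solve first two rows → x=10.5000, y=1.0000

(10.5000, 1.0000)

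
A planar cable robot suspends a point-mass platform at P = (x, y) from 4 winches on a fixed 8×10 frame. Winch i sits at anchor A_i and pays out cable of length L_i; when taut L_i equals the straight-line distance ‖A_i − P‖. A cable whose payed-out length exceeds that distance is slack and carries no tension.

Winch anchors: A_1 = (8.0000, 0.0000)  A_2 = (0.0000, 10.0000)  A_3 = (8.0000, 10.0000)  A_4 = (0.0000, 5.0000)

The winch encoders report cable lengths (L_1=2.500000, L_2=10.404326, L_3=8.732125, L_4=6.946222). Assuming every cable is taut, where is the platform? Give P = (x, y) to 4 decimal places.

expand ‖A_i−P‖²=L_i² and subtract eq 1 (c_i ≔ ‖A_i‖²−L_i²)
c_1 = 64.0000+0.0000−6.2500 = 57.7500
eq1−eq2 → [16.0000  -20.0000]·P = 66.0000
eq1−eq3 → [0.0000  -20.0000]·P = -30.0000
eq1−eq4 → [16.0000  -10.0000]·P = 81.0000
2×2 solve → P = (6.0000, 1.5000)
check cable 4: ‖A_4−P‖² = 48.2500 ≈ L_4² = 48.2500 ✓

(6.0000, 1.5000)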